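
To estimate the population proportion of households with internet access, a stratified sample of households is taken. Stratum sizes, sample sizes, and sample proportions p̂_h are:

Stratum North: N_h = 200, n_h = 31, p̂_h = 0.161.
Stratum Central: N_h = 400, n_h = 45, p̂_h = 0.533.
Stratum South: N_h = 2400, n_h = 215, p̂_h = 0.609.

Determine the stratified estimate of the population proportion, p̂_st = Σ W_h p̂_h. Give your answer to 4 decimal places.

p̂_st ≈ 0.5690

N = 3000; stratum weights W_h = N_h/N.
p̂_st = Σ W_h p̂_h = (200·0.161 + 400·0.533 + 2400·0.609)/3000 = 0.56900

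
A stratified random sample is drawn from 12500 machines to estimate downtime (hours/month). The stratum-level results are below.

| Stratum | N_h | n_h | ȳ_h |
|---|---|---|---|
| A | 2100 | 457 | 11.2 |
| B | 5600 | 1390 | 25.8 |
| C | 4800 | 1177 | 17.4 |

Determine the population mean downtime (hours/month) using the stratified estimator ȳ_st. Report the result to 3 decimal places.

ȳ_st ≈ 20.122

N = Σ N_h = 12500. Stratum weights W_h = N_h/N.
ȳ_st = (2100·11.2 + 5600·25.8 + 4800·17.4) / 12500 = 20.12160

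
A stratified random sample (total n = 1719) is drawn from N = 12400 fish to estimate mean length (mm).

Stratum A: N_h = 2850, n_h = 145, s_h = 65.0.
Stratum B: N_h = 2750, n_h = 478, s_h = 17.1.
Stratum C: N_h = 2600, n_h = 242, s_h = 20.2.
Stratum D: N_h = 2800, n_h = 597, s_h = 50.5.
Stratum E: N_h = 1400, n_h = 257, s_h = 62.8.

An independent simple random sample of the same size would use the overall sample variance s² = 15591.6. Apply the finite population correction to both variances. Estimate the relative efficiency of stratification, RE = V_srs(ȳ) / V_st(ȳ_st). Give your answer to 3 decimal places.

V̂(ȳ_st) = Σ W_h² (1 − n_h/N_h) s_h²/n_h, with W_h = N_h/N and N = 12400:
  stratum A: (2850/12400)²·(1 − 145/2850)·65.0²/145 = 1.46092
  stratum B: (2750/12400)²·(1 − 478/2750)·17.1²/478 = 0.0248578
  stratum C: (2600/12400)²·(1 − 242/2600)·20.2²/242 = 0.0672297
  stratum D: (2800/12400)²·(1 − 597/2800)·50.5²/597 = 0.171371
  stratum E: (1400/12400)²·(1 − 257/1400)·62.8²/257 = 0.159704
V_st = 1.88409
V_srs = (1 − 1719/12400)·15591.6/1719 = 7.81277
Relative efficiency = V_srs / V_st = 7.81277/1.88409 = 4.1467

RE ≈ 4.147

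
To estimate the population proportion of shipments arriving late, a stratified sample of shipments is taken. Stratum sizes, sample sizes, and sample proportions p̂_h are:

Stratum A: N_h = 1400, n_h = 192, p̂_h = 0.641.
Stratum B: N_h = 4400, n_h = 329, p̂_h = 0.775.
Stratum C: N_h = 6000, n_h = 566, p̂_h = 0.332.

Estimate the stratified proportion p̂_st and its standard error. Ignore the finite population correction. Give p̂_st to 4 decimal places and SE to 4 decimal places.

p̂_st ≈ 0.5338, SE ≈ 0.0139

N = 11800; stratum weights W_h = N_h/N.
p̂_st = Σ W_h p̂_h = (1400·0.641 + 4400·0.775 + 6000·0.332)/11800 = 0.53385
V̂(p̂_st) = Σ W_h² p̂_h(1−p̂_h)/(n_h−1):
  stratum A: (1400/11800)²·0.641·0.359/191 = 1.69594e-05
  stratum B: (4400/11800)²·0.775·0.225/328 = 7.39183e-05
  stratum C: (6000/11800)²·0.332·0.668/565 = 0.000101486
V̂(p̂_st) = 0.000192363; SE = √V̂ = 0.0138695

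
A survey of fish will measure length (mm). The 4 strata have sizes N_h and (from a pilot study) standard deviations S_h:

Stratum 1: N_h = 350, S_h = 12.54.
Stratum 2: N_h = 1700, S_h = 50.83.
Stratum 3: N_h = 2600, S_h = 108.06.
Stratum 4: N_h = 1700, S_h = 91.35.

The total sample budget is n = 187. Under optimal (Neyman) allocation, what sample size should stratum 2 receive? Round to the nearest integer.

Neyman allocation: n_h = n · N_h S_h / Σ N_i S_i, with n = 187.
  stratum 1: N_h·S_h = 350·12.54 = 4389.00
  stratum 2: N_h·S_h = 1700·50.83 = 86411.00
  stratum 3: N_h·S_h = 2600·108.06 = 280956.00
  stratum 4: N_h·S_h = 1700·91.35 = 155295.00
Σ N_h S_h = 527051.00
n for stratum 2 = 187·86411.00/527051.00 = 30.659 → 31

31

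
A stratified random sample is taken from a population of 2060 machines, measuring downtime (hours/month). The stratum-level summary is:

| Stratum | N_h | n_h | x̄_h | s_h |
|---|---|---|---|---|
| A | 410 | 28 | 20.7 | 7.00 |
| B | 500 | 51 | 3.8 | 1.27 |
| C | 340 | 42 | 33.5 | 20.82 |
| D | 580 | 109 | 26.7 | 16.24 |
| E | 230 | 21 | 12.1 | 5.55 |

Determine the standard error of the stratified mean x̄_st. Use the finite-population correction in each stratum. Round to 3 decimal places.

V̂(x̄_st) = Σ W_h² (1 − n_h/N_h) s_h²/n_h, with W_h = N_h/N and N = 2060:
  stratum A: (410/2060)²·(1 − 28/410)·7.00²/28 = 0.0645878
  stratum B: (500/2060)²·(1 − 51/500)·1.27²/51 = 0.00167309
  stratum C: (340/2060)²·(1 − 42/340)·20.82²/42 = 0.246418
  stratum D: (580/2060)²·(1 − 109/580)·16.24²/109 = 0.155761
  stratum E: (230/2060)²·(1 − 21/230)·5.55²/21 = 0.0166152
V̂(x̄_st) = 0.485056
SE(x̄_st) = √0.485056 = 0.69646

SE(x̄_st) ≈ 0.696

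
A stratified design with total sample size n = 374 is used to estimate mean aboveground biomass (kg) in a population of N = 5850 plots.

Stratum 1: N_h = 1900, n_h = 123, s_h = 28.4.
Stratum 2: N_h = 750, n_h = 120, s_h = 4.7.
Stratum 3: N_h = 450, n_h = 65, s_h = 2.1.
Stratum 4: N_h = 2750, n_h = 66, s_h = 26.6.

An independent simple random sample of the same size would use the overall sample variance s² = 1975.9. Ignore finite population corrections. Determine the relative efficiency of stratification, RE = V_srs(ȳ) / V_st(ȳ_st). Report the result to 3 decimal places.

RE ≈ 1.724

V̂(ȳ_st) = Σ W_h² s_h²/n_h, with W_h = N_h/N and N = 5850:
  stratum 1: (1900/5850)²·28.4²/123 = 0.691715
  stratum 2: (750/5850)²·4.7²/120 = 0.0030257
  stratum 3: (450/5850)²·2.1²/65 = 0.000401457
  stratum 4: (2750/5850)²·26.6²/66 = 2.36904
V_st = 3.06419
V_srs = s²/n = 1975.9/374 = 5.28316
Relative efficiency = V_srs / V_st = 5.28316/3.06419 = 1.7242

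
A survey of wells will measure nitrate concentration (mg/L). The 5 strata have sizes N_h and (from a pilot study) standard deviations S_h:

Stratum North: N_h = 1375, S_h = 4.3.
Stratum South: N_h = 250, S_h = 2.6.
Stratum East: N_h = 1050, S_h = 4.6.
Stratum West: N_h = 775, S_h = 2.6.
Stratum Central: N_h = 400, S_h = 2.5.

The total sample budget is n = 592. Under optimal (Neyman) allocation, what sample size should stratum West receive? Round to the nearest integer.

83

Neyman allocation: n_h = n · N_h S_h / Σ N_i S_i, with n = 592.
  stratum North: N_h·S_h = 1375·4.3 = 5912.50
  stratum South: N_h·S_h = 250·2.6 = 650.00
  stratum East: N_h·S_h = 1050·4.6 = 4830.00
  stratum West: N_h·S_h = 775·2.6 = 2015.00
  stratum Central: N_h·S_h = 400·2.5 = 1000.00
Σ N_h S_h = 14407.50
n for stratum West = 592·2015.00/14407.50 = 82.796 → 83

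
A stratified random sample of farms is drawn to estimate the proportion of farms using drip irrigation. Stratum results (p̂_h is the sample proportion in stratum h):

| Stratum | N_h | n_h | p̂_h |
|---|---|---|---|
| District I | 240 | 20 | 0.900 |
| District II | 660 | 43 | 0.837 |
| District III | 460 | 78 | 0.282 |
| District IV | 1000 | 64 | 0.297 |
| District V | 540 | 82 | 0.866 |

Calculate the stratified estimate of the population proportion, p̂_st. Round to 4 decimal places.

N = 2900; stratum weights W_h = N_h/N.
p̂_st = Σ W_h p̂_h = (240·0.900 + 660·0.837 + 460·0.282 + 1000·0.297 + 540·0.866)/2900 = 0.57337

p̂_st ≈ 0.5734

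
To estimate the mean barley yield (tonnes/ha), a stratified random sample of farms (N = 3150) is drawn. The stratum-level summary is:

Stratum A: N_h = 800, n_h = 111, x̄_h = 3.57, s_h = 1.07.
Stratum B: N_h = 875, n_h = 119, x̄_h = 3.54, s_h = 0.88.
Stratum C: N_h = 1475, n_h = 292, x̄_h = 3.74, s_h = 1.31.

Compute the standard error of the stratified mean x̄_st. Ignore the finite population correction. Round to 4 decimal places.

V̂(x̄_st) = Σ W_h² s_h²/n_h, with W_h = N_h/N and N = 3150:
  stratum A: (800/3150)²·1.07²/111 = 0.000665278
  stratum B: (875/3150)²·0.88²/119 = 0.000502127
  stratum C: (1475/3150)²·1.31²/292 = 0.00128861
V̂(x̄_st) = 0.00245602
SE(x̄_st) = √0.00245602 = 0.0495582

SE(x̄_st) ≈ 0.0496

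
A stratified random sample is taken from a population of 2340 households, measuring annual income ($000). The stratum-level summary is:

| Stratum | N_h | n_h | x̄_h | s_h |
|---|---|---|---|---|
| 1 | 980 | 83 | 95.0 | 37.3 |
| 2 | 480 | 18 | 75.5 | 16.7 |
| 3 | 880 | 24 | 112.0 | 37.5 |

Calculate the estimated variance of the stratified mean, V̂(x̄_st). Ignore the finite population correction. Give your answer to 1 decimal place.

V̂(x̄_st) = Σ W_h² s_h²/n_h, with W_h = N_h/N and N = 2340:
  stratum 1: (980/2340)²·37.3²/83 = 2.94009
  stratum 2: (480/2340)²·16.7²/18 = 0.651945
  stratum 3: (880/2340)²·37.5²/24 = 8.28676
V̂(x̄_st) = 11.8788

V̂(x̄_st) ≈ 11.9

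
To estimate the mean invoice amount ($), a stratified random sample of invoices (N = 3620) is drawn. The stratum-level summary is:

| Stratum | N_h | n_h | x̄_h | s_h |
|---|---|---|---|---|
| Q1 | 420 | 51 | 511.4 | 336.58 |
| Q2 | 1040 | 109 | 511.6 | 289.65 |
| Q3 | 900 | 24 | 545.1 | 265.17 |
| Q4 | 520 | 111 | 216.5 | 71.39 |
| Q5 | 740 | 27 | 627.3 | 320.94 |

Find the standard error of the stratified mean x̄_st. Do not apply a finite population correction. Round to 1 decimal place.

SE(x̄_st) ≈ 20.9

V̂(x̄_st) = Σ W_h² s_h²/n_h, with W_h = N_h/N and N = 3620:
  stratum Q1: (420/3620)²·336.58²/51 = 29.9011
  stratum Q2: (1040/3620)²·289.65²/109 = 63.5287
  stratum Q3: (900/3620)²·265.17²/24 = 181.095
  stratum Q4: (520/3620)²·71.39²/111 = 0.947417
  stratum Q5: (740/3620)²·320.94²/27 = 159.415
V̂(x̄_st) = 434.887
SE(x̄_st) = √434.887 = 20.854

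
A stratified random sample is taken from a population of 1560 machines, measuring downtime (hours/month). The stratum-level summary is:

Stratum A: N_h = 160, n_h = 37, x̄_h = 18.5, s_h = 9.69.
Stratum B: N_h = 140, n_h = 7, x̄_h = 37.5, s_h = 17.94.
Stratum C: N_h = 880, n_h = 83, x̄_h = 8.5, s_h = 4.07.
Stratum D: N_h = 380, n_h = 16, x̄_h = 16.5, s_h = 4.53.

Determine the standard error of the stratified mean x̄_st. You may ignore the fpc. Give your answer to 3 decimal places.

V̂(x̄_st) = Σ W_h² s_h²/n_h, with W_h = N_h/N and N = 1560:
  stratum A: (160/1560)²·9.69²/37 = 0.0266954
  stratum B: (140/1560)²·17.94²/7 = 0.3703
  stratum C: (880/1560)²·4.07²/83 = 0.0635078
  stratum D: (380/1560)²·4.53²/16 = 0.0761017
V̂(x̄_st) = 0.536605
SE(x̄_st) = √0.536605 = 0.732533

SE(x̄_st) ≈ 0.733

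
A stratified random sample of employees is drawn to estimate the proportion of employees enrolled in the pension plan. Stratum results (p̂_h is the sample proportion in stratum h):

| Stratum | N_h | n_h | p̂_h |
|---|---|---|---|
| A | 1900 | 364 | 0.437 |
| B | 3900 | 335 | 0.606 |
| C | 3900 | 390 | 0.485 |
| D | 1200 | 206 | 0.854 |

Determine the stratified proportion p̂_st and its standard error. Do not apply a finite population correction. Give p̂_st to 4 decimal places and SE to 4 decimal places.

N = 10900; stratum weights W_h = N_h/N.
p̂_st = Σ W_h p̂_h = (1900·0.437 + 3900·0.606 + 3900·0.485 + 1200·0.854)/10900 = 0.56055
V̂(p̂_st) = Σ W_h² p̂_h(1−p̂_h)/(n_h−1):
  stratum A: (1900/10900)²·0.437·0.563/363 = 2.05938e-05
  stratum B: (3900/10900)²·0.606·0.394/334 = 9.15163e-05
  stratum C: (3900/10900)²·0.485·0.515/389 = 8.22007e-05
  stratum D: (1200/10900)²·0.854·0.146/205 = 7.37168e-06
V̂(p̂_st) = 0.000201683; SE = √V̂ = 0.0142015

p̂_st ≈ 0.5606, SE ≈ 0.0142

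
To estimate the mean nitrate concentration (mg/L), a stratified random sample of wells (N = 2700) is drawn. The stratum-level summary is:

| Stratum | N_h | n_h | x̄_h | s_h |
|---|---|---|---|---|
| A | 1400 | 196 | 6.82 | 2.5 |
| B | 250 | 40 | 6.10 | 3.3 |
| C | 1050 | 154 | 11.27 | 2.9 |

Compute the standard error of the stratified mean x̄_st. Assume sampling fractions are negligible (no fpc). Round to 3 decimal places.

V̂(x̄_st) = Σ W_h² s_h²/n_h, with W_h = N_h/N and N = 2700:
  stratum A: (1400/2700)²·2.5²/196 = 0.00857339
  stratum B: (250/2700)²·3.3²/40 = 0.0023341
  stratum C: (1050/2700)²·2.9²/154 = 0.00825898
V̂(x̄_st) = 0.0191665
SE(x̄_st) = √0.0191665 = 0.138443

SE(x̄_st) ≈ 0.138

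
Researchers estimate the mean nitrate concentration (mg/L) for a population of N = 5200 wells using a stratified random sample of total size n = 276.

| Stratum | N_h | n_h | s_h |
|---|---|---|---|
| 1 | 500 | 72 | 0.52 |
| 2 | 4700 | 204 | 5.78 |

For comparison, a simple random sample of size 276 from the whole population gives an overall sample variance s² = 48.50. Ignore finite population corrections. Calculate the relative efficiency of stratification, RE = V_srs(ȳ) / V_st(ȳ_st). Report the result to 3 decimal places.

RE ≈ 1.313

V̂(ȳ_st) = Σ W_h² s_h²/n_h, with W_h = N_h/N and N = 5200:
  stratum 1: (500/5200)²·0.52²/72 = 3.47222e-05
  stratum 2: (4700/5200)²·5.78²/204 = 0.133787
V_st = 0.133822
V_srs = s²/n = 48.50/276 = 0.175725
Relative efficiency = V_srs / V_st = 0.175725/0.133822 = 1.3131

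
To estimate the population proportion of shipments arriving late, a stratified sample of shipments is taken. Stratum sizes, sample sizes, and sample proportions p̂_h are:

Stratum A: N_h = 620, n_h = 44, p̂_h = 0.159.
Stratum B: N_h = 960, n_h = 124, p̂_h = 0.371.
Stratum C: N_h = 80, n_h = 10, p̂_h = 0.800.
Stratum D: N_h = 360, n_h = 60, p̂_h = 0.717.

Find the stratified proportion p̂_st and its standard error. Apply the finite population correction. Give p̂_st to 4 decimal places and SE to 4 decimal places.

N = 2020; stratum weights W_h = N_h/N.
p̂_st = Σ W_h p̂_h = (620·0.159 + 960·0.371 + 80·0.800 + 360·0.717)/2020 = 0.38458
V̂(p̂_st) = Σ W_h² (1 − n_h/N_h) p̂_h(1−p̂_h)/(n_h−1):
  stratum A: (620/2020)²·(1 − 44/620)·0.159·0.841/43 = 0.000272167
  stratum B: (960/2020)²·(1 − 124/960)·0.371·0.629/123 = 0.000373159
  stratum C: (80/2020)²·(1 − 10/80)·0.800·0.200/9 = 2.43985e-05
  stratum D: (360/2020)²·(1 − 60/360)·0.717·0.283/59 = 9.10279e-05
V̂(p̂_st) = 0.000760753; SE = √V̂ = 0.0275818

p̂_st ≈ 0.3846, SE ≈ 0.0276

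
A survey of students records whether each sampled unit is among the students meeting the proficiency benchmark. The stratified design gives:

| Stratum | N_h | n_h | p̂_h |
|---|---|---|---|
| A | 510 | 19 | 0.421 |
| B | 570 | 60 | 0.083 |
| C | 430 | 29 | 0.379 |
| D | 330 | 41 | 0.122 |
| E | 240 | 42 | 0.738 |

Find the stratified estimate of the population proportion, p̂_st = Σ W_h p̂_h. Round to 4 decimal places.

p̂_st ≈ 0.3088

N = 2080; stratum weights W_h = N_h/N.
p̂_st = Σ W_h p̂_h = (510·0.421 + 570·0.083 + 430·0.379 + 330·0.122 + 240·0.738)/2080 = 0.30883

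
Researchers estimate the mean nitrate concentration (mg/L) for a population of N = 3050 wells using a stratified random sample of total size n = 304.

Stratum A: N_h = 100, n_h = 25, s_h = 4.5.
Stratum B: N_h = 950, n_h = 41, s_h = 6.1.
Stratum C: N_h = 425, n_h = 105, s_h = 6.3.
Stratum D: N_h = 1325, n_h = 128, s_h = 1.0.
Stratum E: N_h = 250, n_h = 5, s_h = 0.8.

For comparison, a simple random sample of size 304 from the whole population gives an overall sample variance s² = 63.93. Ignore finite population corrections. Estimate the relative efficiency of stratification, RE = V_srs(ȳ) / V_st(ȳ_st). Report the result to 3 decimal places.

RE ≈ 2.133

V̂(ȳ_st) = Σ W_h² s_h²/n_h, with W_h = N_h/N and N = 3050:
  stratum A: (100/3050)²·4.5²/25 = 0.000870734
  stratum B: (950/3050)²·6.1²/41 = 0.0880488
  stratum C: (425/3050)²·6.3²/105 = 0.00733956
  stratum D: (1325/3050)²·1.0²/128 = 0.00147442
  stratum E: (250/3050)²·0.8²/5 = 0.000859984
V_st = 0.0985935
V_srs = s²/n = 63.93/304 = 0.210296
Relative efficiency = V_srs / V_st = 0.210296/0.0985935 = 2.1330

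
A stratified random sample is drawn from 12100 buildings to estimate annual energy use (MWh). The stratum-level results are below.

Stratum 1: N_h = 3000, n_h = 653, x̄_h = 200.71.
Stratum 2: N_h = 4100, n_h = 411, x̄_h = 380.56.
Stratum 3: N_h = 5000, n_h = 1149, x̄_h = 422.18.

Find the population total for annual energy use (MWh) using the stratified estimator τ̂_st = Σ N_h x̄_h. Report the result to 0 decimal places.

τ̂_st ≈ 4273326

τ̂_st = Σ N_h x̄_h = 3000·200.71 + 4100·380.56 + 5000·422.18 = 4273326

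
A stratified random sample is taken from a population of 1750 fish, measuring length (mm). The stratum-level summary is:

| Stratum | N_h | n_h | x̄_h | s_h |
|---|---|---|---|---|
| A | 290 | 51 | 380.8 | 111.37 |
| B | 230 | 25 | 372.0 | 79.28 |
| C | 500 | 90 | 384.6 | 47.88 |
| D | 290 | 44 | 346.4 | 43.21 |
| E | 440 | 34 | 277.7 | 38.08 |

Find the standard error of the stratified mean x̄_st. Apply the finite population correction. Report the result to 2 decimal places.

SE(x̄_st) ≈ 3.82

V̂(x̄_st) = Σ W_h² (1 − n_h/N_h) s_h²/n_h, with W_h = N_h/N and N = 1750:
  stratum A: (290/1750)²·(1 − 51/290)·111.37²/51 = 5.5041
  stratum B: (230/1750)²·(1 − 25/230)·79.28²/25 = 3.87073
  stratum C: (500/1750)²·(1 − 90/500)·47.88²/90 = 1.70508
  stratum D: (290/1750)²·(1 − 44/290)·43.21²/44 = 0.988491
  stratum E: (440/1750)²·(1 − 34/440)·38.08²/34 = 2.48781
V̂(x̄_st) = 14.5562
SE(x̄_st) = √14.5562 = 3.81526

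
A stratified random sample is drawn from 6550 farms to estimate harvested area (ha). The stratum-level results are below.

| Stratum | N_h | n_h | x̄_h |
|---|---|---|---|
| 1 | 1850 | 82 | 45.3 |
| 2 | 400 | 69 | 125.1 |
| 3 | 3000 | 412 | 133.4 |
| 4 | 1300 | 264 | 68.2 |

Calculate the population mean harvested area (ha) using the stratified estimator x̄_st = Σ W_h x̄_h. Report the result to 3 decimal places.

N = Σ N_h = 6550. Stratum weights W_h = N_h/N.
x̄_st = (1850·45.3 + 400·125.1 + 3000·133.4 + 1300·68.2) / 6550 = 95.06947

x̄_st ≈ 95.069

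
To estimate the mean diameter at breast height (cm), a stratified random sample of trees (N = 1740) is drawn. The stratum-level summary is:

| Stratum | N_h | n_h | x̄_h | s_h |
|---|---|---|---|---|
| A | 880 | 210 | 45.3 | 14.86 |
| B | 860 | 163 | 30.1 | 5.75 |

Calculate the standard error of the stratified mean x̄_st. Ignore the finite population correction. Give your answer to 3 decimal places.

V̂(x̄_st) = Σ W_h² s_h²/n_h, with W_h = N_h/N and N = 1740:
  stratum A: (880/1740)²·14.86²/210 = 0.268958
  stratum B: (860/1740)²·5.75²/163 = 0.0495503
V̂(x̄_st) = 0.318509
SE(x̄_st) = √0.318509 = 0.564366

SE(x̄_st) ≈ 0.564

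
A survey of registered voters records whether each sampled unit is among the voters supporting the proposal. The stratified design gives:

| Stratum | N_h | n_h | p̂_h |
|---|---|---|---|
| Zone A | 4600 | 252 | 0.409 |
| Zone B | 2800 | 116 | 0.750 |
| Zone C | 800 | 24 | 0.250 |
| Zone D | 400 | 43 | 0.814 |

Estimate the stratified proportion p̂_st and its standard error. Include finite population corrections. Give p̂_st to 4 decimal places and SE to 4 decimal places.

N = 8600; stratum weights W_h = N_h/N.
p̂_st = Σ W_h p̂_h = (4600·0.409 + 2800·0.750 + 800·0.250 + 400·0.814)/8600 = 0.52407
V̂(p̂_st) = Σ W_h² (1 − n_h/N_h) p̂_h(1−p̂_h)/(n_h−1):
  stratum Zone A: (4600/8600)²·(1 − 252/4600)·0.409·0.591/251 = 0.000260428
  stratum Zone B: (2800/8600)²·(1 − 116/2800)·0.750·0.250/115 = 0.000165671
  stratum Zone C: (800/8600)²·(1 − 24/800)·0.250·0.750/23 = 6.84271e-05
  stratum Zone D: (400/8600)²·(1 − 43/400)·0.814·0.186/42 = 6.96016e-06
V̂(p̂_st) = 0.000501486; SE = √V̂ = 0.0223939

p̂_st ≈ 0.5241, SE ≈ 0.0224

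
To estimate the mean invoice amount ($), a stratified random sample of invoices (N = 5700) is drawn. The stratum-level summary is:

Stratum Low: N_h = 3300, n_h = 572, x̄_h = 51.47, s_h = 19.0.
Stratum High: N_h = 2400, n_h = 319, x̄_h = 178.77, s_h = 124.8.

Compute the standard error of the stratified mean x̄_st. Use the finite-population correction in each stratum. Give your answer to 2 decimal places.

SE(x̄_st) ≈ 2.77

V̂(x̄_st) = Σ W_h² (1 − n_h/N_h) s_h²/n_h, with W_h = N_h/N and N = 5700:
  stratum Low: (3300/5700)²·(1 − 572/3300)·19.0²/572 = 0.174872
  stratum High: (2400/5700)²·(1 − 319/2400)·124.8²/319 = 7.50537
V̂(x̄_st) = 7.68024
SE(x̄_st) = √7.68024 = 2.77132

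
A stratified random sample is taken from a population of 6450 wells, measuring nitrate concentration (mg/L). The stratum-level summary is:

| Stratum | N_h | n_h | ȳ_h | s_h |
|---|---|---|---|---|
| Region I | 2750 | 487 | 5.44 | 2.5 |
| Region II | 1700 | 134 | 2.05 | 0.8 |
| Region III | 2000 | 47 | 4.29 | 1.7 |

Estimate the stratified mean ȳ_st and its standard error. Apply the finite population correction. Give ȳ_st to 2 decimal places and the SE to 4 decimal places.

ȳ_st = Σ W_h ȳ_h = (2750·5.44 + 1700·2.05 + 2000·4.29)/6450 = 4.18992
V̂(ȳ_st) = Σ W_h² (1 − n_h/N_h) s_h²/n_h, with W_h = N_h/N and N = 6450:
  stratum Region I: (2750/6450)²·(1 − 487/2750)·2.5²/487 = 0.00191977
  stratum Region II: (1700/6450)²·(1 − 134/1700)·0.8²/134 = 0.00030563
  stratum Region III: (2000/6450)²·(1 − 47/2000)·1.7²/47 = 0.00577315
V̂(ȳ_st) = 0.00799855
SE(ȳ_st) = √0.00799855 = 0.0894346

ȳ_st ≈ 4.19, SE ≈ 0.0894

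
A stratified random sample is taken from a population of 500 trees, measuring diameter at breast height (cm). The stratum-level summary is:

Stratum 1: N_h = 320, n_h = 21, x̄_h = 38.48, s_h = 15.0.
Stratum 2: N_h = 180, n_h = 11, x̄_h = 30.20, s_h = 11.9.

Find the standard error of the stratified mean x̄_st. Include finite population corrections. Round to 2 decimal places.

SE(x̄_st) ≈ 2.38

V̂(x̄_st) = Σ W_h² (1 − n_h/N_h) s_h²/n_h, with W_h = N_h/N and N = 500:
  stratum 1: (320/500)²·(1 − 21/320)·15.0²/21 = 4.10057
  stratum 2: (180/500)²·(1 − 11/180)·11.9²/11 = 1.56646
V̂(x̄_st) = 5.66704
SE(x̄_st) = √5.66704 = 2.38055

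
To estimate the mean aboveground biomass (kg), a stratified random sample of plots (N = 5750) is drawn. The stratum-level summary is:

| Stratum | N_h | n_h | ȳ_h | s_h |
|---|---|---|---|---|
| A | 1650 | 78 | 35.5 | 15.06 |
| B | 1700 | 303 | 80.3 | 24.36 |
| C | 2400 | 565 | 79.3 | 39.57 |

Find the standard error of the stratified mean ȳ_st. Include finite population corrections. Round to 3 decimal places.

V̂(ȳ_st) = Σ W_h² (1 − n_h/N_h) s_h²/n_h, with W_h = N_h/N and N = 5750:
  stratum A: (1650/5750)²·(1 − 78/1650)·15.06²/78 = 0.228116
  stratum B: (1700/5750)²·(1 − 303/1700)·24.36²/303 = 0.140677
  stratum C: (2400/5750)²·(1 − 565/2400)·39.57²/565 = 0.369144
V̂(ȳ_st) = 0.737936
SE(ȳ_st) = √0.737936 = 0.859032

SE(ȳ_st) ≈ 0.859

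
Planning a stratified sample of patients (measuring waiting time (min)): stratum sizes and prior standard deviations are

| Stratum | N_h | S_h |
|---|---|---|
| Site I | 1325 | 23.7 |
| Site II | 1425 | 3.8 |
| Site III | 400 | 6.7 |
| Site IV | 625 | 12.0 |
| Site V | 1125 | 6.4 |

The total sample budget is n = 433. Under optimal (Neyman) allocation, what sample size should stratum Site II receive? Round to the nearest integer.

Neyman allocation: n_h = n · N_h S_h / Σ N_i S_i, with n = 433.
  stratum Site I: N_h·S_h = 1325·23.7 = 31402.50
  stratum Site II: N_h·S_h = 1425·3.8 = 5415.00
  stratum Site III: N_h·S_h = 400·6.7 = 2680.00
  stratum Site IV: N_h·S_h = 625·12.0 = 7500.00
  stratum Site V: N_h·S_h = 1125·6.4 = 7200.00
Σ N_h S_h = 54197.50
n for stratum Site II = 433·5415.00/54197.50 = 43.262 → 43

43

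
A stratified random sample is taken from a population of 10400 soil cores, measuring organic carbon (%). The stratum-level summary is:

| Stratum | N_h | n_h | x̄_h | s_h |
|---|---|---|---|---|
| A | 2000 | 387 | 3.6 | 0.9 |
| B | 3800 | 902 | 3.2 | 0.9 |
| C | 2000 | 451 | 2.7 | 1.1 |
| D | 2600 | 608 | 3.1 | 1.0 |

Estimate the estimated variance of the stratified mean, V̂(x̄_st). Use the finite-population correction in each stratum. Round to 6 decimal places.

V̂(x̄_st) = Σ W_h² (1 − n_h/N_h) s_h²/n_h, with W_h = N_h/N and N = 10400:
  stratum A: (2000/10400)²·(1 − 387/2000)·0.9²/387 = 6.24269e-05
  stratum B: (3800/10400)²·(1 − 902/3800)·0.9²/902 = 9.14311e-05
  stratum C: (2000/10400)²·(1 − 451/2000)·1.1²/451 = 7.68464e-05
  stratum D: (2600/10400)²·(1 − 608/2600)·1.0²/608 = 7.87576e-05
V̂(x̄_st) = 0.000309462

V̂(x̄_st) ≈ 0.000309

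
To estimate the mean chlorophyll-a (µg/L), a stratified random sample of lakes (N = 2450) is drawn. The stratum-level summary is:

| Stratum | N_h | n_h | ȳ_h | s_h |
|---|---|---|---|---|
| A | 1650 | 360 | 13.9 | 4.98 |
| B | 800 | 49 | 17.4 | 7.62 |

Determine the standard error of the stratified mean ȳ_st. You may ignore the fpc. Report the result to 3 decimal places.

SE(ȳ_st) ≈ 0.397

V̂(ȳ_st) = Σ W_h² s_h²/n_h, with W_h = N_h/N and N = 2450:
  stratum A: (1650/2450)²·4.98²/360 = 0.0312458
  stratum B: (800/2450)²·7.62²/49 = 0.126346
V̂(ȳ_st) = 0.157592
SE(ȳ_st) = √0.157592 = 0.396978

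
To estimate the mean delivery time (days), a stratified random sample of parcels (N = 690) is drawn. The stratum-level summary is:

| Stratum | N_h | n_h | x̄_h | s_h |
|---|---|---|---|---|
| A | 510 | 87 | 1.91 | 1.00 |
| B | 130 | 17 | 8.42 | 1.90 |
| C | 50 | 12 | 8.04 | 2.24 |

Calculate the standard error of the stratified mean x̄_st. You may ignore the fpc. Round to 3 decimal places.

V̂(x̄_st) = Σ W_h² s_h²/n_h, with W_h = N_h/N and N = 690:
  stratum A: (510/690)²·1.00²/87 = 0.00627947
  stratum B: (130/690)²·1.90²/17 = 0.00753784
  stratum C: (50/690)²·2.24²/12 = 0.00219562
V̂(x̄_st) = 0.0160129
SE(x̄_st) = √0.0160129 = 0.126542

SE(x̄_st) ≈ 0.127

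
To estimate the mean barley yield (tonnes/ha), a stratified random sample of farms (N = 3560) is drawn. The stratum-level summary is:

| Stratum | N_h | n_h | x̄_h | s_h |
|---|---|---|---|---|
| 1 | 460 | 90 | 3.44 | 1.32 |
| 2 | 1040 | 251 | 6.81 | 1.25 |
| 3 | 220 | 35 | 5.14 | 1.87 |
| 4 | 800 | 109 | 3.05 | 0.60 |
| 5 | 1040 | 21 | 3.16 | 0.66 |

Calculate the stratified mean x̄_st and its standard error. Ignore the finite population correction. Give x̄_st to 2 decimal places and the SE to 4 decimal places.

x̄_st ≈ 4.36, SE ≈ 0.0563

x̄_st = Σ W_h x̄_h = (460·3.44 + 1040·6.81 + 220·5.14 + 800·3.05 + 1040·3.16)/3560 = 4.36011
V̂(x̄_st) = Σ W_h² s_h²/n_h, with W_h = N_h/N and N = 3560:
  stratum 1: (460/3560)²·1.32²/90 = 0.000323237
  stratum 2: (1040/3560)²·1.25²/251 = 0.000531267
  stratum 3: (220/3560)²·1.87²/35 = 0.000381558
  stratum 4: (800/3560)²·0.60²/109 = 0.000166785
  stratum 5: (1040/3560)²·0.66²/21 = 0.00177025
V̂(x̄_st) = 0.0031731
SE(x̄_st) = √0.0031731 = 0.0563303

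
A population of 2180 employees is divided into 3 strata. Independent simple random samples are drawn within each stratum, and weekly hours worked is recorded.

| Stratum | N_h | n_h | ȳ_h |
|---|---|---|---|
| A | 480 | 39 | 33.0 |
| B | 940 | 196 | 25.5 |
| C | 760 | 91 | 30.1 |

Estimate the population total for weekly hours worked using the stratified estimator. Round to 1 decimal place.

τ̂_st ≈ 62686.0

τ̂_st = Σ N_h ȳ_h = 480·33.0 + 940·25.5 + 760·30.1 = 62686.0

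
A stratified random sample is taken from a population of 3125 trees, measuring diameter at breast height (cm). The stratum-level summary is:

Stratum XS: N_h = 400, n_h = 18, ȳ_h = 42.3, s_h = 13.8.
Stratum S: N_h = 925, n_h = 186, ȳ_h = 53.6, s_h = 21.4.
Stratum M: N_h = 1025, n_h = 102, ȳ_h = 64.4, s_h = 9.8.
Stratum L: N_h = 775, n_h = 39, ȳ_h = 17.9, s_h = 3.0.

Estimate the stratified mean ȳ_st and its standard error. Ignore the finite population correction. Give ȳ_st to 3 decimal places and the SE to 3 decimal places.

ȳ_st ≈ 46.842, SE ≈ 0.710

ȳ_st = Σ W_h ȳ_h = (400·42.3 + 925·53.6 + 1025·64.4 + 775·17.9)/3125 = 46.84240
V̂(ȳ_st) = Σ W_h² s_h²/n_h, with W_h = N_h/N and N = 3125:
  stratum XS: (400/3125)²·13.8²/18 = 0.173343
  stratum S: (925/3125)²·21.4²/186 = 0.215724
  stratum M: (1025/3125)²·9.8²/102 = 0.101298
  stratum L: (775/3125)²·3.0²/39 = 0.0141932
V̂(ȳ_st) = 0.504557
SE(ȳ_st) = √0.504557 = 0.710322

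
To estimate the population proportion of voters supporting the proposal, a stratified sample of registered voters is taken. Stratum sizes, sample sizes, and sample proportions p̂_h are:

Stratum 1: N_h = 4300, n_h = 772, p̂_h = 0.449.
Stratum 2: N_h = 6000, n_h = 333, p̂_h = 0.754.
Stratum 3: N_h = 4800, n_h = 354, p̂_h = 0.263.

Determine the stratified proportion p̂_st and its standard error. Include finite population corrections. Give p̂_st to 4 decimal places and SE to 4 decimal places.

p̂_st ≈ 0.5111, SE ≈ 0.0125

N = 15100; stratum weights W_h = N_h/N.
p̂_st = Σ W_h p̂_h = (4300·0.449 + 6000·0.754 + 4800·0.263)/15100 = 0.51107
V̂(p̂_st) = Σ W_h² (1 − n_h/N_h) p̂_h(1−p̂_h)/(n_h−1):
  stratum 1: (4300/15100)²·(1 − 772/4300)·0.449·0.551/771 = 2.13495e-05
  stratum 2: (6000/15100)²·(1 − 333/6000)·0.754·0.246/332 = 8.33142e-05
  stratum 3: (4800/15100)²·(1 − 354/4800)·0.263·0.737/353 = 5.13932e-05
V̂(p̂_st) = 0.000156057; SE = √V̂ = 0.0124923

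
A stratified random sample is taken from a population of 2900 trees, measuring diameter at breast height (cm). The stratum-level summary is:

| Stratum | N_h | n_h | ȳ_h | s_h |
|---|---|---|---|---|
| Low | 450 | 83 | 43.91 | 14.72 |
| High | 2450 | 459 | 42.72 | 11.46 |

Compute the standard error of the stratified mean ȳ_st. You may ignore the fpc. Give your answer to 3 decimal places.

SE(ȳ_st) ≈ 0.517

V̂(ȳ_st) = Σ W_h² s_h²/n_h, with W_h = N_h/N and N = 2900:
  stratum Low: (450/2900)²·14.72²/83 = 0.0628589
  stratum High: (2450/2900)²·11.46²/459 = 0.204217
V̂(ȳ_st) = 0.267076
SE(ȳ_st) = √0.267076 = 0.516794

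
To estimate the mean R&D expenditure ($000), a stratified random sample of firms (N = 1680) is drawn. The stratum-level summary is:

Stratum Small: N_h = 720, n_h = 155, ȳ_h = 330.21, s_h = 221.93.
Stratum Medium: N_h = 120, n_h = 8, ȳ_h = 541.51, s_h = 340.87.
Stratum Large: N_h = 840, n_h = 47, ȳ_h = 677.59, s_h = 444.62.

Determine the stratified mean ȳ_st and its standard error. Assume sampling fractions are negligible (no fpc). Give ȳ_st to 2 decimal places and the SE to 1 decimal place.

ȳ_st = Σ W_h ȳ_h = (720·330.21 + 120·541.51 + 840·677.59)/1680 = 518.99286
V̂(ȳ_st) = Σ W_h² s_h²/n_h, with W_h = N_h/N and N = 1680:
  stratum Small: (720/1680)²·221.93²/155 = 58.3642
  stratum Medium: (120/1680)²·340.87²/8 = 74.1023
  stratum Large: (840/1680)²·444.62²/47 = 1051.53
V̂(ȳ_st) = 1183.99
SE(ȳ_st) = √1183.99 = 34.4092

ȳ_st ≈ 518.99, SE ≈ 34.4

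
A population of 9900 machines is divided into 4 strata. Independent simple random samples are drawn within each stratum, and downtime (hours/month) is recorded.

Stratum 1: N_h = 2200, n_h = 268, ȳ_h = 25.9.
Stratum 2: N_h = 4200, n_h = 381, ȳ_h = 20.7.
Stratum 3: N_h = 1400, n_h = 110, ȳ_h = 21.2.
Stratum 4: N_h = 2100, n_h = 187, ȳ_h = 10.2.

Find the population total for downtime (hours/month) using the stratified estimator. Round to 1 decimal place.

τ̂_st ≈ 195020.0

τ̂_st = Σ N_h ȳ_h = 2200·25.9 + 4200·20.7 + 1400·21.2 + 2100·10.2 = 195020.0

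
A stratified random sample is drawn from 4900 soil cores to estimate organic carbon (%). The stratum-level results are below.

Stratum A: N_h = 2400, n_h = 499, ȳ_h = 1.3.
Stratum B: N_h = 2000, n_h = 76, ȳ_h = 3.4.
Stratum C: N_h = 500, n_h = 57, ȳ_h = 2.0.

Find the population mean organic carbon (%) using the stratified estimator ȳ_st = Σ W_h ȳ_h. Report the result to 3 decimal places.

N = Σ N_h = 4900. Stratum weights W_h = N_h/N.
ȳ_st = (2400·1.3 + 2000·3.4 + 500·2.0) / 4900 = 2.22857

ȳ_st ≈ 2.229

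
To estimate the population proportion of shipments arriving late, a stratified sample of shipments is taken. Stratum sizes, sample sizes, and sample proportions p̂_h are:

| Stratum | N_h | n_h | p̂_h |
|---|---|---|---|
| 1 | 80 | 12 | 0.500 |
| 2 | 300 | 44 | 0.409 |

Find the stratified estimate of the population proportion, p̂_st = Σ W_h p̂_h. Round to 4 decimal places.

N = 380; stratum weights W_h = N_h/N.
p̂_st = Σ W_h p̂_h = (80·0.500 + 300·0.409)/380 = 0.42816

p̂_st ≈ 0.4282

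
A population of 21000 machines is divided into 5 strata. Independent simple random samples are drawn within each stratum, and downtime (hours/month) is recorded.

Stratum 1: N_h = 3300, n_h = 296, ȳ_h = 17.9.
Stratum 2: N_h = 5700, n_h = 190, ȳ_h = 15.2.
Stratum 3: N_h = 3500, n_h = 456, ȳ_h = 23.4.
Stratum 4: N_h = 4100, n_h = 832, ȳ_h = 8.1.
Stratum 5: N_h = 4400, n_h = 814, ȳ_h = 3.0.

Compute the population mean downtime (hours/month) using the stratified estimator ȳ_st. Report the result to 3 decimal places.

ȳ_st ≈ 13.049

N = Σ N_h = 21000. Stratum weights W_h = N_h/N.
ȳ_st = (3300·17.9 + 5700·15.2 + 3500·23.4 + 4100·8.1 + 4400·3.0) / 21000 = 13.04857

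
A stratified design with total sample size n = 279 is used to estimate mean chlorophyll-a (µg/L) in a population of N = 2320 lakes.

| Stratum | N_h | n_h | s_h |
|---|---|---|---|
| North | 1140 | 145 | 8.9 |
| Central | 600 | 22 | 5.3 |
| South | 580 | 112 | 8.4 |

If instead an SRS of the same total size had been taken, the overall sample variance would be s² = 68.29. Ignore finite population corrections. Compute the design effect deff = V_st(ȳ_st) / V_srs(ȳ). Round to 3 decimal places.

deff ≈ 1.049

V̂(ȳ_st) = Σ W_h² s_h²/n_h, with W_h = N_h/N and N = 2320:
  stratum North: (1140/2320)²·8.9²/145 = 0.1319
  stratum Central: (600/2320)²·5.3²/22 = 0.0853996
  stratum South: (580/2320)²·8.4²/112 = 0.039375
V_st = 0.256675
V_srs = s²/n = 68.29/279 = 0.244767
deff = V_st / V_srs = 0.256675/0.244767 = 1.0486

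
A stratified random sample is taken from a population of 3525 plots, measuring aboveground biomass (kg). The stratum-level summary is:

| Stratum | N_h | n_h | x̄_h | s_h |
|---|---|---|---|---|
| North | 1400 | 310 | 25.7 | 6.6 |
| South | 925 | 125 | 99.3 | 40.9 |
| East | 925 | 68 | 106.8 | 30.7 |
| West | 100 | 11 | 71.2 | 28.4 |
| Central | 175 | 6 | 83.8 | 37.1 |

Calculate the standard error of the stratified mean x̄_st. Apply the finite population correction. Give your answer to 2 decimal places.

SE(x̄_st) ≈ 1.52

V̂(x̄_st) = Σ W_h² (1 − n_h/N_h) s_h²/n_h, with W_h = N_h/N and N = 3525:
  stratum North: (1400/3525)²·(1 − 310/1400)·6.6²/310 = 0.0172569
  stratum South: (925/3525)²·(1 − 125/925)·40.9²/125 = 0.796985
  stratum East: (925/3525)²·(1 − 68/925)·30.7²/68 = 0.884244
  stratum West: (100/3525)²·(1 − 11/100)·28.4²/11 = 0.0525189
  stratum Central: (175/3525)²·(1 − 6/175)·37.1²/6 = 0.546013
V̂(x̄_st) = 2.29702
SE(x̄_st) = √2.29702 = 1.51559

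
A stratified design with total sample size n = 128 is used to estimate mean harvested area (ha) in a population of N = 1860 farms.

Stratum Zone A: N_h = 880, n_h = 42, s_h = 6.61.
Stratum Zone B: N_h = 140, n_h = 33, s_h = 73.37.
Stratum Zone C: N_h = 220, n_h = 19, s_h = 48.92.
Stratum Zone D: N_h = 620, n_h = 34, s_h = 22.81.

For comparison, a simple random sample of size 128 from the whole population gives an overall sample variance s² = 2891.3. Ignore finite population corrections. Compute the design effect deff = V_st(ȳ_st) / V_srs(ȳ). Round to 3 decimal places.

V̂(ȳ_st) = Σ W_h² s_h²/n_h, with W_h = N_h/N and N = 1860:
  stratum Zone A: (880/1860)²·6.61²/42 = 0.232859
  stratum Zone B: (140/1860)²·73.37²/33 = 0.924173
  stratum Zone C: (220/1860)²·48.92²/19 = 1.76213
  stratum Zone D: (620/1860)²·22.81²/34 = 1.70031
V_st = 4.61948
V_srs = s²/n = 2891.3/128 = 22.5883
deff = V_st / V_srs = 4.61948/22.5883 = 0.2045

deff ≈ 0.205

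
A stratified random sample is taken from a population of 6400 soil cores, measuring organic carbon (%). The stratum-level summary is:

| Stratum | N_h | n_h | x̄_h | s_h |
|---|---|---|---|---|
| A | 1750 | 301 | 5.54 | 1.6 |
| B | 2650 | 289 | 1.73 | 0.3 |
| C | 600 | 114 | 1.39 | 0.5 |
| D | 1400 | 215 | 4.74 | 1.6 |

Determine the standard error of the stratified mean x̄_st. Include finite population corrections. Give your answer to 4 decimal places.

SE(x̄_st) ≈ 0.0327

V̂(x̄_st) = Σ W_h² (1 − n_h/N_h) s_h²/n_h, with W_h = N_h/N and N = 6400:
  stratum A: (1750/6400)²·(1 − 301/1750)·1.6²/301 = 0.000526526
  stratum B: (2650/6400)²·(1 − 289/2650)·0.3²/289 = 4.75693e-05
  stratum C: (600/6400)²·(1 − 114/600)·0.5²/114 = 1.56122e-05
  stratum D: (1400/6400)²·(1 − 215/1400)·1.6²/215 = 0.000482267
V̂(x̄_st) = 0.00107198
SE(x̄_st) = √0.00107198 = 0.032741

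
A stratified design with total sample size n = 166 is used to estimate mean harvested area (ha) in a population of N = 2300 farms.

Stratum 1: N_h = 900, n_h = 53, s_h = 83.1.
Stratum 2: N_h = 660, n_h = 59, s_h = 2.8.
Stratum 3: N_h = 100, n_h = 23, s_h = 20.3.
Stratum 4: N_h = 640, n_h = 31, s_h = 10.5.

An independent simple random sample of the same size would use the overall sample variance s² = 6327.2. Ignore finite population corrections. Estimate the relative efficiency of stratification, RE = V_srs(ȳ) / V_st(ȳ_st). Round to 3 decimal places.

V̂(ȳ_st) = Σ W_h² s_h²/n_h, with W_h = N_h/N and N = 2300:
  stratum 1: (900/2300)²·83.1²/53 = 19.9506
  stratum 2: (660/2300)²·2.8²/59 = 0.010942
  stratum 3: (100/2300)²·20.3²/23 = 0.0338695
  stratum 4: (640/2300)²·10.5²/31 = 0.275373
V_st = 20.2708
V_srs = s²/n = 6327.2/166 = 38.1157
Relative efficiency = V_srs / V_st = 38.1157/20.2708 = 1.8803

RE ≈ 1.880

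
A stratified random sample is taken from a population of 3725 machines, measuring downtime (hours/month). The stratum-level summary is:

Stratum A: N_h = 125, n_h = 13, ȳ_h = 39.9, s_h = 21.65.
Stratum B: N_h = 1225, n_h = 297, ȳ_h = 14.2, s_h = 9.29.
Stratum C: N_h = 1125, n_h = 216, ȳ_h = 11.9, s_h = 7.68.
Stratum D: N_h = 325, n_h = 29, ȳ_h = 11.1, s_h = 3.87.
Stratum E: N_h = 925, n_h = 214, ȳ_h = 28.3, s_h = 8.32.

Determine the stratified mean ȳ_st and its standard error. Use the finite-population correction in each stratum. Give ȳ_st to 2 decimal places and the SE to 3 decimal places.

ȳ_st ≈ 17.60, SE ≈ 0.315

ȳ_st = Σ W_h ȳ_h = (125·39.9 + 1225·14.2 + 1125·11.9 + 325·11.1 + 925·28.3)/3725 = 17.59866
V̂(ȳ_st) = Σ W_h² (1 − n_h/N_h) s_h²/n_h, with W_h = N_h/N and N = 3725:
  stratum A: (125/3725)²·(1 − 13/125)·21.65²/13 = 0.0363788
  stratum B: (1225/3725)²·(1 − 297/1225)·9.29²/297 = 0.0238071
  stratum C: (1125/3725)²·(1 − 216/1125)·7.68²/216 = 0.0201248
  stratum D: (325/3725)²·(1 − 29/325)·3.87²/29 = 0.00358052
  stratum E: (925/3725)²·(1 − 214/925)·8.32²/214 = 0.0153317
V̂(ȳ_st) = 0.099223
SE(ȳ_st) = √0.099223 = 0.314997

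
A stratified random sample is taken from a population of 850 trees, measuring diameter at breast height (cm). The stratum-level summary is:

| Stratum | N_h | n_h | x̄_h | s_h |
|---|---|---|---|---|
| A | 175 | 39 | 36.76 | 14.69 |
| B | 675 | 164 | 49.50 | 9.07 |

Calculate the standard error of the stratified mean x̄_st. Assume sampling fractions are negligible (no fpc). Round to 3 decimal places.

V̂(x̄_st) = Σ W_h² s_h²/n_h, with W_h = N_h/N and N = 850:
  stratum A: (175/850)²·14.69²/39 = 0.23454
  stratum B: (675/850)²·9.07²/164 = 0.31633
V̂(x̄_st) = 0.55087
SE(x̄_st) = √0.55087 = 0.742206

SE(x̄_st) ≈ 0.742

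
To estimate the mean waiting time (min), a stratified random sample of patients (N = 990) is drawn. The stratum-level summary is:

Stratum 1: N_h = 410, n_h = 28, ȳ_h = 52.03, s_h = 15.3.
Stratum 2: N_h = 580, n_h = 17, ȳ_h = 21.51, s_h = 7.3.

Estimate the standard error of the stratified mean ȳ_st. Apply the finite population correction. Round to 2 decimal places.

SE(ȳ_st) ≈ 1.54

V̂(ȳ_st) = Σ W_h² (1 − n_h/N_h) s_h²/n_h, with W_h = N_h/N and N = 990:
  stratum 1: (410/990)²·(1 − 28/410)·15.3²/28 = 1.33599
  stratum 2: (580/990)²·(1 − 17/580)·7.3²/17 = 1.04439
V̂(ȳ_st) = 2.38038
SE(ȳ_st) = √2.38038 = 1.54285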